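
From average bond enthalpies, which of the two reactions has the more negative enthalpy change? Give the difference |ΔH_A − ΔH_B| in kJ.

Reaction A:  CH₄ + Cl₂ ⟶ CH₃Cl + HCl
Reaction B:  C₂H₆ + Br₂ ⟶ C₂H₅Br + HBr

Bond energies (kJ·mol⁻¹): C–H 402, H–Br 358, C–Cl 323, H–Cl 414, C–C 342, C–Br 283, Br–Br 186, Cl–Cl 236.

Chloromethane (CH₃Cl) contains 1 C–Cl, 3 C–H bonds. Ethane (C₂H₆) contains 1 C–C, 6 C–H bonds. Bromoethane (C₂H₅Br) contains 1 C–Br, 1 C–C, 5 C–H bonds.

Reaction A, by 46 kJ

Reaction A:
  Bonds broken (reactants):
    C–H: 4 × 402 = 1608
    Cl–Cl: 1 × 236 = 236
    Σ(broken) = 1844 kJ
  Bonds formed (products):
    C–Cl: 1 × 323 = 323
    C–H: 3 × 402 = 1206
    H–Cl: 1 × 414 = 414
    Σ(formed) = 1943 kJ
  ΔH_A = 1844 − 1943 = −99 kJ
Reaction B:
  Bonds broken (reactants):
    Br–Br: 1 × 186 = 186
    C–C: 1 × 342 = 342
    C–H: 6 × 402 = 2412
    Σ(broken) = 2940 kJ
  Bonds formed (products):
    C–Br: 1 × 283 = 283
    C–C: 1 × 342 = 342
    C–H: 5 × 402 = 2010
    H–Br: 1 × 358 = 358
    Σ(formed) = 2993 kJ
  ΔH_B = 2940 − 2993 = −53 kJ
ΔH_A − ΔH_B = −46 kJ, so reaction A has the more negative ΔH; |ΔH_A − ΔH_B| = 46 kJ.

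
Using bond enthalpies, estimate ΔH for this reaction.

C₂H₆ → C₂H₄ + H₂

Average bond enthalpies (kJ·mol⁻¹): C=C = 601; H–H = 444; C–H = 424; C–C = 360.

ΔH ≈ +163 kJ

Bonds broken (reactants):
  C–C: 1 × 360 = 360
  C–H: 6 × 424 = 2544
  Σ(broken) = 2904 kJ
Bonds formed (products):
  C–H: 4 × 424 = 1696
  C=C: 1 × 601 = 601
  H–H: 1 × 444 = 444
  Σ(formed) = 2741 kJ
ΔH = Σ(broken) − Σ(formed) = 2904 − 2741 = +163 kJ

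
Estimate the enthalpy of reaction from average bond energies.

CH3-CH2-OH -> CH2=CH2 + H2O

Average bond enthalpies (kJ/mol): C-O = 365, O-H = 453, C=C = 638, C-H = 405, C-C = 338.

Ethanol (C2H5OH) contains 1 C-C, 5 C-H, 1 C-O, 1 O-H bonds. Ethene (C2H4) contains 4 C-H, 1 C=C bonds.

Bonds broken (reactants):
  C-C: 1 × 338 = 338
  C-H: 5 × 405 = 2025
  C-O: 1 × 365 = 365
  O-H: 1 × 453 = 453
  Σ(broken) = 3181 kJ
Bonds formed (products):
  C-H: 4 × 405 = 1620
  C=C: 1 × 638 = 638
  O-H: 2 × 453 = 906
  Σ(formed) = 3164 kJ
ΔH = Σ(broken) − Σ(formed) = 3181 − 3164 = +17 kJ

ΔH ≈ +17 kJ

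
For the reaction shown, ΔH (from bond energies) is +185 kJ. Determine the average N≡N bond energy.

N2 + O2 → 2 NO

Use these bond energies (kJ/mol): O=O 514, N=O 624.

Let D be the N≡N bond energy.
Σ(broken) = 1×D + 1×514 = 514 + D
Σ(formed) = 2×624 = 1248
ΔH = Σ(broken) − Σ(formed) = (514 + D) − (1248) = −734 + D
Setting this equal to +185 kJ gives D = 919 kJ/mol.

D(N≡N) ≈ 919 kJ/mol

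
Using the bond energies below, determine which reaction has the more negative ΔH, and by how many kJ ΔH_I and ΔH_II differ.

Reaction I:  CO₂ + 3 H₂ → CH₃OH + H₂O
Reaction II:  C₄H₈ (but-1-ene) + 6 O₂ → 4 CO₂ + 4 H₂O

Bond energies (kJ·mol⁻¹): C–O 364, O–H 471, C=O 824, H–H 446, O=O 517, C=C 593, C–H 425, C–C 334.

Reaction I:
  Bonds broken (reactants):
    C=O: 2 × 824 = 1648
    H–H: 3 × 446 = 1338
    Σ(broken) = 2986 kJ
  Bonds formed (products):
    C–H: 3 × 425 = 1275
    C–O: 1 × 364 = 364
    O–H: 3 × 471 = 1413
    Σ(formed) = 3052 kJ
  ΔH_I = 2986 − 3052 = −66 kJ
Reaction II:
  Bonds broken (reactants):
    C–C: 2 × 334 = 668
    C–H: 8 × 425 = 3400
    C=C: 1 × 593 = 593
    O=O: 6 × 517 = 3102
    Σ(broken) = 7763 kJ
  Bonds formed (products):
    C=O: 8 × 824 = 6592
    O–H: 8 × 471 = 3768
    Σ(formed) = 10360 kJ
  ΔH_II = 7763 − 10360 = −2597 kJ
ΔH_I − ΔH_II = +2531 kJ, so reaction II has the more negative ΔH; |ΔH_I − ΔH_II| = 2531 kJ.

Reaction II, by 2531 kJ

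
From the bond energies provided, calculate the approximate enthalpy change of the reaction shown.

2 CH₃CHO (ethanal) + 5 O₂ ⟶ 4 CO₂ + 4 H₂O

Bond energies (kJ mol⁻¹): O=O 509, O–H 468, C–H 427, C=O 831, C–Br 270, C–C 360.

Bonds broken (reactants):
  C–C: 2 × 360 = 720
  C–H: 8 × 427 = 3416
  C=O: 2 × 831 = 1662
  O=O: 5 × 509 = 2545
  Σ(broken) = 8343 kJ
Bonds formed (products):
  C=O: 8 × 831 = 6648
  O–H: 8 × 468 = 3744
  Σ(formed) = 10392 kJ
ΔH = Σ(broken) − Σ(formed) = 8343 − 10392 = −2049 kJ

ΔH ≈ −2049 kJ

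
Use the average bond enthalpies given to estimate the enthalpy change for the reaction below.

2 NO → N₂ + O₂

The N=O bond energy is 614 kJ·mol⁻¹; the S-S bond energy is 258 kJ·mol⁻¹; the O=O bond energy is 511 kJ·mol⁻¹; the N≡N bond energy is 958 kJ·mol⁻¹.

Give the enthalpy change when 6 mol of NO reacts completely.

Bonds broken (reactants):
  N=O: 2 × 614 = 1228
  Σ(broken) = 1228 kJ
Bonds formed (products):
  N≡N: 1 × 958 = 958
  O=O: 1 × 511 = 511
  Σ(formed) = 1469 kJ
ΔH = Σ(broken) − Σ(formed) = 1228 − 1469 = −241 kJ
For 3× the reaction as written: 3 × (−241) = −723 kJ

ΔH = −723 kJ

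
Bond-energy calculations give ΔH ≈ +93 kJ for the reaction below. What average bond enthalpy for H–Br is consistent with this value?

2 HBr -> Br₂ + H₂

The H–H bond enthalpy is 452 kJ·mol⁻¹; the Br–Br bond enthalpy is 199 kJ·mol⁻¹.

D(H–Br) ≈ 372 kJ/mol

Let D be the H–Br bond energy.
Σ(broken) = 2×D = 2D
Σ(formed) = 1×199 + 1×452 = 651
ΔH = Σ(broken) − Σ(formed) = (2D) − (651) = −651 + 2D
Setting this equal to +93 kJ gives 2D = 744, so D = 372 kJ/mol.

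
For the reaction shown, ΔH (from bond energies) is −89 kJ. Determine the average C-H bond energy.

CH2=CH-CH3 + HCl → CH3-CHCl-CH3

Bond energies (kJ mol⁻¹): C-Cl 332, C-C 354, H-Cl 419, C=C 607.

D(C-H) ≈ 429 kJ/mol

Let D be the C-H bond energy.
Σ(broken) = 1×354 + 6×D + 1×607 + 1×419 = 1380 + 6D
Σ(formed) = 2×354 + 1×332 + 7×D = 1040 + 7D
ΔH = Σ(broken) − Σ(formed) = (1380 + 6D) − (1040 + 7D) = +340 − D
Setting this equal to −89 kJ gives D = 429 kJ/mol.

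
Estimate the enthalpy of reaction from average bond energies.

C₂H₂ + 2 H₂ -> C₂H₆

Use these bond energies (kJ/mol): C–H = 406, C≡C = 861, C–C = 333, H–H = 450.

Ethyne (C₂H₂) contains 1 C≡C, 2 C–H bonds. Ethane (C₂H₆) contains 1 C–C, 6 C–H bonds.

ΔH ≈ −196 kJ

Bonds broken (reactants):
  C≡C: 1 × 861 = 861
  C–H: 2 × 406 = 812
  H–H: 2 × 450 = 900
  Σ(broken) = 2573 kJ
Bonds formed (products):
  C–C: 1 × 333 = 333
  C–H: 6 × 406 = 2436
  Σ(formed) = 2769 kJ
ΔH = Σ(broken) − Σ(formed) = 2573 − 2769 = −196 kJ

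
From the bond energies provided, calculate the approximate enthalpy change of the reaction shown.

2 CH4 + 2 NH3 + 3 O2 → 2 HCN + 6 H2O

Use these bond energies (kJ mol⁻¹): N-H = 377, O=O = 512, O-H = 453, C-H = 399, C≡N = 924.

Bonds broken (reactants):
  C-H: 8 × 399 = 3192
  N-H: 6 × 377 = 2262
  O=O: 3 × 512 = 1536
  Σ(broken) = 6990 kJ
Bonds formed (products):
  C≡N: 2 × 924 = 1848
  C-H: 2 × 399 = 798
  O-H: 12 × 453 = 5436
  Σ(formed) = 8082 kJ
ΔH = Σ(broken) − Σ(formed) = 6990 − 8082 = −1092 kJ

ΔH ≈ −1092 kJ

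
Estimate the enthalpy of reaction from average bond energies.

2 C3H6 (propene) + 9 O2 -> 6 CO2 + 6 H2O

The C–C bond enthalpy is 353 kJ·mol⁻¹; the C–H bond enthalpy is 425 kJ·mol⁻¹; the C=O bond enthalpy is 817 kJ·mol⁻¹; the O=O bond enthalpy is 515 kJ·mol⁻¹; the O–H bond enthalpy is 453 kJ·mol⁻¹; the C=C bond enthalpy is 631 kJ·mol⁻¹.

Bonds broken (reactants):
  C–C: 2 × 353 = 706
  C–H: 12 × 425 = 5100
  C=C: 2 × 631 = 1262
  O=O: 9 × 515 = 4635
  Σ(broken) = 11703 kJ
Bonds formed (products):
  C=O: 12 × 817 = 9804
  O–H: 12 × 453 = 5436
  Σ(formed) = 15240 kJ
ΔH = Σ(broken) − Σ(formed) = 11703 − 15240 = −3537 kJ

ΔH ≈ −3537 kJ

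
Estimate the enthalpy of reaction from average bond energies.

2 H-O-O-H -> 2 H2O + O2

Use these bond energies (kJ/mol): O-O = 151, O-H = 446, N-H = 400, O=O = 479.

Bonds broken (reactants):
  O-H: 4 × 446 = 1784
  O-O: 2 × 151 = 302
  Σ(broken) = 2086 kJ
Bonds formed (products):
  O-H: 4 × 446 = 1784
  O=O: 1 × 479 = 479
  Σ(formed) = 2263 kJ
ΔH = Σ(broken) − Σ(formed) = 2086 − 2263 = −177 kJ

ΔH ≈ −177 kJ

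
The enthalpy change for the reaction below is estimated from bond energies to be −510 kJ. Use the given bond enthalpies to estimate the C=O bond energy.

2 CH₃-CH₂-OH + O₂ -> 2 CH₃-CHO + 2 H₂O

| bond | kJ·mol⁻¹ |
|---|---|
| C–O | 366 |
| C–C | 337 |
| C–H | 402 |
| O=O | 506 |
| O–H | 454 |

Let D be the C=O bond energy.
Σ(broken) = 2×337 + 10×402 + 2×366 + 2×454 + 1×506 = 6840
Σ(formed) = 2×337 + 8×402 + 2×D + 4×454 = 5706 + 2D
ΔH = Σ(broken) − Σ(formed) = (6840) − (5706 + 2D) = +1134 − 2D
Setting this equal to −510 kJ gives 2D = 1644, so D = 822 kJ/mol.

D(C=O) ≈ 822 kJ/mol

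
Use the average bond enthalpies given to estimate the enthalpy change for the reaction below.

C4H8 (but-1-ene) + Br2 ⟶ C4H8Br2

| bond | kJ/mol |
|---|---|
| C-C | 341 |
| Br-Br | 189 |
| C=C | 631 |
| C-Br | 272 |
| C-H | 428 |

ΔH ≈ −65 kJ

Bonds broken (reactants):
  Br-Br: 1 × 189 = 189
  C-C: 2 × 341 = 682
  C-H: 8 × 428 = 3424
  C=C: 1 × 631 = 631
  Σ(broken) = 4926 kJ
Bonds formed (products):
  C-Br: 2 × 272 = 544
  C-C: 3 × 341 = 1023
  C-H: 8 × 428 = 3424
  Σ(formed) = 4991 kJ
ΔH = Σ(broken) − Σ(formed) = 4926 − 4991 = −65 kJ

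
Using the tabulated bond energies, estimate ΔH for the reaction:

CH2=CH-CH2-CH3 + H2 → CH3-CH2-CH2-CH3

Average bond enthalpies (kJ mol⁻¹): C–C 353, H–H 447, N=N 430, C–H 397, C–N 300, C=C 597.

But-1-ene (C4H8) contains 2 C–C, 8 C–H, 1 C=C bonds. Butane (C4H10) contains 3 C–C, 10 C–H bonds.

Bonds broken (reactants):
  C–C: 2 × 353 = 706
  C–H: 8 × 397 = 3176
  C=C: 1 × 597 = 597
  H–H: 1 × 447 = 447
  Σ(broken) = 4926 kJ
Bonds formed (products):
  C–C: 3 × 353 = 1059
  C–H: 10 × 397 = 3970
  Σ(formed) = 5029 kJ
ΔH = Σ(broken) − Σ(formed) = 4926 − 5029 = −103 kJ

ΔH ≈ −103 kJ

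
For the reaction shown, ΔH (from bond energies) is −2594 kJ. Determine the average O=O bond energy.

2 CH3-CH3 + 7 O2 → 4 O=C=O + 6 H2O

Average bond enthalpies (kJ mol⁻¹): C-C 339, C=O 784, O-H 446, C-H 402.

Let D be the O=O bond energy.
Σ(broken) = 2×339 + 12×402 + 7×D = 5502 + 7D
Σ(formed) = 8×784 + 12×446 = 11624
ΔH = Σ(broken) − Σ(formed) = (5502 + 7D) − (11624) = −6122 + 7D
Setting this equal to −2594 kJ gives 7D = 3528, so D = 504 kJ/mol.

D(O=O) ≈ 504 kJ/mol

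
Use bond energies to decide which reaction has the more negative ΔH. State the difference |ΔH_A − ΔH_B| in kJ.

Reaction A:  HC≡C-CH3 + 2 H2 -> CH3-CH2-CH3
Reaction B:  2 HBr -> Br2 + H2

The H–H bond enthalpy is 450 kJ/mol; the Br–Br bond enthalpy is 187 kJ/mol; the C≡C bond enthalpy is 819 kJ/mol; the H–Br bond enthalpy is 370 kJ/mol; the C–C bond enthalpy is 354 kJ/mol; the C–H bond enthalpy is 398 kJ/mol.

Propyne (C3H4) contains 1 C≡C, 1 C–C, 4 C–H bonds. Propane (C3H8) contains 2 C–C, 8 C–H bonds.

Reaction A, by 330 kJ

Reaction A:
  Bonds broken (reactants):
    C≡C: 1 × 819 = 819
    C–C: 1 × 354 = 354
    C–H: 4 × 398 = 1592
    H–H: 2 × 450 = 900
    Σ(broken) = 3665 kJ
  Bonds formed (products):
    C–C: 2 × 354 = 708
    C–H: 8 × 398 = 3184
    Σ(formed) = 3892 kJ
  ΔH_A = 3665 − 3892 = −227 kJ
Reaction B:
  Bonds broken (reactants):
    H–Br: 2 × 370 = 740
    Σ(broken) = 740 kJ
  Bonds formed (products):
    Br–Br: 1 × 187 = 187
    H–H: 1 × 450 = 450
    Σ(formed) = 637 kJ
  ΔH_B = 740 − 637 = +103 kJ
ΔH_A − ΔH_B = −330 kJ, so reaction A has the more negative ΔH; |ΔH_A − ΔH_B| = 330 kJ.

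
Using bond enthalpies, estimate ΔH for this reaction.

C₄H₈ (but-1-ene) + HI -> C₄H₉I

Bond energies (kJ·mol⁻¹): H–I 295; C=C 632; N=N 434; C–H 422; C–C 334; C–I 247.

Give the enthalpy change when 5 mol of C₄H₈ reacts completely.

Bonds broken (reactants):
  C–C: 2 × 334 = 668
  C–H: 8 × 422 = 3376
  C=C: 1 × 632 = 632
  H–I: 1 × 295 = 295
  Σ(broken) = 4971 kJ
Bonds formed (products):
  C–C: 3 × 334 = 1002
  C–H: 9 × 422 = 3798
  C–I: 1 × 247 = 247
  Σ(formed) = 5047 kJ
ΔH = Σ(broken) − Σ(formed) = 4971 − 5047 = −76 kJ
For 5× the reaction as written: 5 × (−76) = −380 kJ

ΔH = −380 kJ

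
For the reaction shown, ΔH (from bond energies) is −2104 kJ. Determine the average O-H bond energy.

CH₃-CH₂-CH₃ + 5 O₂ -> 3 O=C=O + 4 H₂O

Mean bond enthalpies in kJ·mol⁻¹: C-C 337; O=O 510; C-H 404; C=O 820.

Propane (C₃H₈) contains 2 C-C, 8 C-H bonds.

D(O-H) ≈ 455 kJ/mol

Let D be the O-H bond energy.
Σ(broken) = 2×337 + 8×404 + 5×510 = 6456
Σ(formed) = 6×820 + 8×D = 4920 + 8D
ΔH = Σ(broken) − Σ(formed) = (6456) − (4920 + 8D) = +1536 − 8D
Setting this equal to −2104 kJ gives 8D = 3640, so D = 455 kJ/mol.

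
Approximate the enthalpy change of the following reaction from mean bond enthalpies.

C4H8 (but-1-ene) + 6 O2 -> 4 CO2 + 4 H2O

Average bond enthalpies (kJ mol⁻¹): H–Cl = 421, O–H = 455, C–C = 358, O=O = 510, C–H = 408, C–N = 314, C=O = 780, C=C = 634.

ΔH ≈ −2206 kJ

Bonds broken (reactants):
  C–C: 2 × 358 = 716
  C–H: 8 × 408 = 3264
  C=C: 1 × 634 = 634
  O=O: 6 × 510 = 3060
  Σ(broken) = 7674 kJ
Bonds formed (products):
  C=O: 8 × 780 = 6240
  O–H: 8 × 455 = 3640
  Σ(formed) = 9880 kJ
ΔH = Σ(broken) − Σ(formed) = 7674 − 9880 = −2206 kJ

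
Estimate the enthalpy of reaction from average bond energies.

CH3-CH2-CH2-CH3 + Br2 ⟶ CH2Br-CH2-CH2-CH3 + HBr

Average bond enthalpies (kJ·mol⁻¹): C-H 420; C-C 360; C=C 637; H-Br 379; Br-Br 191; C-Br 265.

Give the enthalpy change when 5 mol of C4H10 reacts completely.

Bonds broken (reactants):
  Br-Br: 1 × 191 = 191
  C-C: 3 × 360 = 1080
  C-H: 10 × 420 = 4200
  Σ(broken) = 5471 kJ
Bonds formed (products):
  C-Br: 1 × 265 = 265
  C-C: 3 × 360 = 1080
  C-H: 9 × 420 = 3780
  H-Br: 1 × 379 = 379
  Σ(formed) = 5504 kJ
ΔH = Σ(broken) − Σ(formed) = 5471 − 5504 = −33 kJ
For 5× the reaction as written: 5 × (−33) = −165 kJ

ΔH = −165 kJ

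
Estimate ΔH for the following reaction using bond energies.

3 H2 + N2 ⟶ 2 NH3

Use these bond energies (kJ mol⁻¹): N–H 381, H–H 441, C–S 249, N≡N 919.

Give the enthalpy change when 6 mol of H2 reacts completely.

Bonds broken (reactants):
  H–H: 3 × 441 = 1323
  N≡N: 1 × 919 = 919
  Σ(broken) = 2242 kJ
Bonds formed (products):
  N–H: 6 × 381 = 2286
  Σ(formed) = 2286 kJ
ΔH = Σ(broken) − Σ(formed) = 2242 − 2286 = −44 kJ
For 2× the reaction as written: 2 × (−44) = −88 kJ

ΔH = −88 kJ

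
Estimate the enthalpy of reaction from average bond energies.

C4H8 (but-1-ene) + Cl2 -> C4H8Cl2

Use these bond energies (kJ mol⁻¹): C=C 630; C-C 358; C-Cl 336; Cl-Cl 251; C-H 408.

ΔH ≈ −149 kJ

Bonds broken (reactants):
  C-C: 2 × 358 = 716
  C-H: 8 × 408 = 3264
  C=C: 1 × 630 = 630
  Cl-Cl: 1 × 251 = 251
  Σ(broken) = 4861 kJ
Bonds formed (products):
  C-C: 3 × 358 = 1074
  C-Cl: 2 × 336 = 672
  C-H: 8 × 408 = 3264
  Σ(formed) = 5010 kJ
ΔH = Σ(broken) − Σ(formed) = 4861 − 5010 = −149 kJ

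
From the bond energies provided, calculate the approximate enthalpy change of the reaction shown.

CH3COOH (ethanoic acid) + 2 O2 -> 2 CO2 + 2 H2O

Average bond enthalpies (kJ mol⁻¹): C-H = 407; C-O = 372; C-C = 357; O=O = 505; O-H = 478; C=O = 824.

Bonds broken (reactants):
  C-C: 1 × 357 = 357
  C-H: 3 × 407 = 1221
  C-O: 1 × 372 = 372
  C=O: 1 × 824 = 824
  O-H: 1 × 478 = 478
  O=O: 2 × 505 = 1010
  Σ(broken) = 4262 kJ
Bonds formed (products):
  C=O: 4 × 824 = 3296
  O-H: 4 × 478 = 1912
  Σ(formed) = 5208 kJ
ΔH = Σ(broken) − Σ(formed) = 4262 − 5208 = −946 kJ

ΔH ≈ −946 kJ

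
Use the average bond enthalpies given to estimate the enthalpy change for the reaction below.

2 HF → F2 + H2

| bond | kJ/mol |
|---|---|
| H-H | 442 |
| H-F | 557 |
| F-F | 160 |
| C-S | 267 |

ΔH ≈ +512 kJ

Bonds broken (reactants):
  H-F: 2 × 557 = 1114
  Σ(broken) = 1114 kJ
Bonds formed (products):
  F-F: 1 × 160 = 160
  H-H: 1 × 442 = 442
  Σ(formed) = 602 kJ
ΔH = Σ(broken) − Σ(formed) = 1114 − 602 = +512 kJ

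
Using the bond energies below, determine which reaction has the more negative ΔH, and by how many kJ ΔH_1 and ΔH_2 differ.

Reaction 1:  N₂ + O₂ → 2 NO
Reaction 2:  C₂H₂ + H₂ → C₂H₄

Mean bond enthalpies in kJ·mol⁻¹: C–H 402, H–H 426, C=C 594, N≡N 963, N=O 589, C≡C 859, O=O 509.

Reaction 1:
  Bonds broken (reactants):
    N≡N: 1 × 963 = 963
    O=O: 1 × 509 = 509
    Σ(broken) = 1472 kJ
  Bonds formed (products):
    N=O: 2 × 589 = 1178
    Σ(formed) = 1178 kJ
  ΔH_1 = 1472 − 1178 = +294 kJ
Reaction 2:
  Bonds broken (reactants):
    C≡C: 1 × 859 = 859
    C–H: 2 × 402 = 804
    H–H: 1 × 426 = 426
    Σ(broken) = 2089 kJ
  Bonds formed (products):
    C–H: 4 × 402 = 1608
    C=C: 1 × 594 = 594
    Σ(formed) = 2202 kJ
  ΔH_2 = 2089 − 2202 = −113 kJ
ΔH_1 − ΔH_2 = +407 kJ, so reaction 2 has the more negative ΔH; |ΔH_1 − ΔH_2| = 407 kJ.

Reaction 2, by 407 kJ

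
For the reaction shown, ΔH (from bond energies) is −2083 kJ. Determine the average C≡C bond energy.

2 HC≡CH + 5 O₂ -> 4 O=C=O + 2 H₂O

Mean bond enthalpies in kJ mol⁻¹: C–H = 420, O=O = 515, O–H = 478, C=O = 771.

Let D be the C≡C bond energy.
Σ(broken) = 2×D + 4×420 + 5×515 = 4255 + 2D
Σ(formed) = 8×771 + 4×478 = 8080
ΔH = Σ(broken) − Σ(formed) = (4255 + 2D) − (8080) = −3825 + 2D
Setting this equal to −2083 kJ gives 2D = 1742, so D = 871 kJ/mol.

D(C≡C) ≈ 871 kJ/mol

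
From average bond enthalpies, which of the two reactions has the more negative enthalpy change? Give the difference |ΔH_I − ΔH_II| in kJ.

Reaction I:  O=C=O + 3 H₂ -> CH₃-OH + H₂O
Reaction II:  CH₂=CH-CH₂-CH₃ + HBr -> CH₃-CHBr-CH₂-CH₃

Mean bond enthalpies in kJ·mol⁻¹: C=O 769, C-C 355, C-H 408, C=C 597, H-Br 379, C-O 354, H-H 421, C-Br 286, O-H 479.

Reaction I, by 141 kJ

Reaction I:
  Bonds broken (reactants):
    C=O: 2 × 769 = 1538
    H-H: 3 × 421 = 1263
    Σ(broken) = 2801 kJ
  Bonds formed (products):
    C-H: 3 × 408 = 1224
    C-O: 1 × 354 = 354
    O-H: 3 × 479 = 1437
    Σ(formed) = 3015 kJ
  ΔH_I = 2801 − 3015 = −214 kJ
Reaction II:
  Bonds broken (reactants):
    C-C: 2 × 355 = 710
    C-H: 8 × 408 = 3264
    C=C: 1 × 597 = 597
    H-Br: 1 × 379 = 379
    Σ(broken) = 4950 kJ
  Bonds formed (products):
    C-Br: 1 × 286 = 286
    C-C: 3 × 355 = 1065
    C-H: 9 × 408 = 3672
    Σ(formed) = 5023 kJ
  ΔH_II = 4950 − 5023 = −73 kJ
ΔH_I − ΔH_II = −141 kJ, so reaction I has the more negative ΔH; |ΔH_I − ΔH_II| = 141 kJ.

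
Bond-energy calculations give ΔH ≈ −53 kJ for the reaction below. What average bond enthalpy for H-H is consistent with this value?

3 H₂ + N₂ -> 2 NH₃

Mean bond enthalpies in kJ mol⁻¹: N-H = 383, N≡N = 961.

Let D be the H-H bond energy.
Σ(broken) = 3×D + 1×961 = 961 + 3D
Σ(formed) = 6×383 = 2298
ΔH = Σ(broken) − Σ(formed) = (961 + 3D) − (2298) = −1337 + 3D
Setting this equal to −53 kJ gives 3D = 1284, so D = 428 kJ/mol.

D(H-H) ≈ 428 kJ/mol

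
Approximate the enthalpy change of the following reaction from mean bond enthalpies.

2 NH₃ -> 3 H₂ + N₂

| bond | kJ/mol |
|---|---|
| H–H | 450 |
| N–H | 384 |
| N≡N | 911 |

Bonds broken (reactants):
  N–H: 6 × 384 = 2304
  Σ(broken) = 2304 kJ
Bonds formed (products):
  H–H: 3 × 450 = 1350
  N≡N: 1 × 911 = 911
  Σ(formed) = 2261 kJ
ΔH = Σ(broken) − Σ(formed) = 2304 − 2261 = +43 kJ

ΔH ≈ +43 kJ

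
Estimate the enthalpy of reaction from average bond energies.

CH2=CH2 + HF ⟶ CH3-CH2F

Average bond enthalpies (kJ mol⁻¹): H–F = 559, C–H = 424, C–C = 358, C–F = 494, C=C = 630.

Bonds broken (reactants):
  C–H: 4 × 424 = 1696
  C=C: 1 × 630 = 630
  H–F: 1 × 559 = 559
  Σ(broken) = 2885 kJ
Bonds formed (products):
  C–C: 1 × 358 = 358
  C–F: 1 × 494 = 494
  C–H: 5 × 424 = 2120
  Σ(formed) = 2972 kJ
ΔH = Σ(broken) − Σ(formed) = 2885 − 2972 = −87 kJ

ΔH ≈ −87 kJ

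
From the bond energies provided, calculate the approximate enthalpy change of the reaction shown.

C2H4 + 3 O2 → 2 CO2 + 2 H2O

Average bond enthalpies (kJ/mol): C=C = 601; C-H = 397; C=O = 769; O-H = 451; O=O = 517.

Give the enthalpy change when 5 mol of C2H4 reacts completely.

ΔH = −5700 kJ

Bonds broken (reactants):
  C-H: 4 × 397 = 1588
  C=C: 1 × 601 = 601
  O=O: 3 × 517 = 1551
  Σ(broken) = 3740 kJ
Bonds formed (products):
  C=O: 4 × 769 = 3076
  O-H: 4 × 451 = 1804
  Σ(formed) = 4880 kJ
ΔH = Σ(broken) − Σ(formed) = 3740 − 4880 = −1140 kJ
For 5× the reaction as written: 5 × (−1140) = −5700 kJ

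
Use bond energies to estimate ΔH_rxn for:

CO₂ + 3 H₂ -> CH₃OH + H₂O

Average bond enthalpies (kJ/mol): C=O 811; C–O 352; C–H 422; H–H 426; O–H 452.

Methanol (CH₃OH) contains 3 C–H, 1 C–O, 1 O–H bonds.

ΔH ≈ −74 kJ

Bonds broken (reactants):
  C=O: 2 × 811 = 1622
  H–H: 3 × 426 = 1278
  Σ(broken) = 2900 kJ
Bonds formed (products):
  C–H: 3 × 422 = 1266
  C–O: 1 × 352 = 352
  O–H: 3 × 452 = 1356
  Σ(formed) = 2974 kJ
ΔH = Σ(broken) − Σ(formed) = 2900 − 2974 = −74 kJ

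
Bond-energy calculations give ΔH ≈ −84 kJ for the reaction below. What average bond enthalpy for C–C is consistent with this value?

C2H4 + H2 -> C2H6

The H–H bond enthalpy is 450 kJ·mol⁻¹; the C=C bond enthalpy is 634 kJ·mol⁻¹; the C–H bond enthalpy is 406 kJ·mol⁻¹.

Let D be the C–C bond energy.
Σ(broken) = 4×406 + 1×634 + 1×450 = 2708
Σ(formed) = 1×D + 6×406 = 2436 + D
ΔH = Σ(broken) − Σ(formed) = (2708) − (2436 + D) = +272 − D
Setting this equal to −84 kJ gives D = 356 kJ/mol.

D(C–C) ≈ 356 kJ/mol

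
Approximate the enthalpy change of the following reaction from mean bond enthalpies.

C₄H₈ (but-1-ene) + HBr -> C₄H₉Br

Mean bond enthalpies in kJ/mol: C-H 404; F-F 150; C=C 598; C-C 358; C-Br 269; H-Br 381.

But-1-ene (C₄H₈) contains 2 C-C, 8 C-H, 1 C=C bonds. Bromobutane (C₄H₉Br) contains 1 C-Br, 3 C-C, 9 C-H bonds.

Bonds broken (reactants):
  C-C: 2 × 358 = 716
  C-H: 8 × 404 = 3232
  C=C: 1 × 598 = 598
  H-Br: 1 × 381 = 381
  Σ(broken) = 4927 kJ
Bonds formed (products):
  C-Br: 1 × 269 = 269
  C-C: 3 × 358 = 1074
  C-H: 9 × 404 = 3636
  Σ(formed) = 4979 kJ
ΔH = Σ(broken) − Σ(formed) = 4927 − 4979 = −52 kJ

ΔH ≈ −52 kJ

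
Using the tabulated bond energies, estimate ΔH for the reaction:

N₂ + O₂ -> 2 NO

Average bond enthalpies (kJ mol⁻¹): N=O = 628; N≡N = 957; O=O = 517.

Bonds broken (reactants):
  N≡N: 1 × 957 = 957
  O=O: 1 × 517 = 517
  Σ(broken) = 1474 kJ
Bonds formed (products):
  N=O: 2 × 628 = 1256
  Σ(formed) = 1256 kJ
ΔH = Σ(broken) − Σ(formed) = 1474 − 1256 = +218 kJ

ΔH ≈ +218 kJ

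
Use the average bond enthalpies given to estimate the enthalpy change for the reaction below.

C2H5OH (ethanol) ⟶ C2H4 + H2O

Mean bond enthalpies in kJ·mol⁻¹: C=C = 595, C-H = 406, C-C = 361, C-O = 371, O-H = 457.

Bonds broken (reactants):
  C-C: 1 × 361 = 361
  C-H: 5 × 406 = 2030
  C-O: 1 × 371 = 371
  O-H: 1 × 457 = 457
  Σ(broken) = 3219 kJ
Bonds formed (products):
  C-H: 4 × 406 = 1624
  C=C: 1 × 595 = 595
  O-H: 2 × 457 = 914
  Σ(formed) = 3133 kJ
ΔH = Σ(broken) − Σ(formed) = 3219 − 3133 = +86 kJ

ΔH ≈ +86 kJ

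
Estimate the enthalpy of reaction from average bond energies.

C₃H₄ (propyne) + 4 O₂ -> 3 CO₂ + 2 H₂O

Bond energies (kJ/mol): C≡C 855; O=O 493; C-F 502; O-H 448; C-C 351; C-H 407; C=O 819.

Bonds broken (reactants):
  C≡C: 1 × 855 = 855
  C-C: 1 × 351 = 351
  C-H: 4 × 407 = 1628
  O=O: 4 × 493 = 1972
  Σ(broken) = 4806 kJ
Bonds formed (products):
  C=O: 6 × 819 = 4914
  O-H: 4 × 448 = 1792
  Σ(formed) = 6706 kJ
ΔH = Σ(broken) − Σ(formed) = 4806 − 6706 = −1900 kJ

ΔH ≈ −1900 kJ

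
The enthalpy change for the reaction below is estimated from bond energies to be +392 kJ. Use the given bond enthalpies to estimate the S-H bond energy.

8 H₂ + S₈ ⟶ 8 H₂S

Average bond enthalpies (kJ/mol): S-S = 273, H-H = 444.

D(S-H) ≈ 334 kJ/mol

Let D be the S-H bond energy.
Σ(broken) = 8×444 + 8×273 = 5736
Σ(formed) = 16×D = 16D
ΔH = Σ(broken) − Σ(formed) = (5736) − (16D) = +5736 − 16D
Setting this equal to +392 kJ gives 16D = 5344, so D = 334 kJ/mol.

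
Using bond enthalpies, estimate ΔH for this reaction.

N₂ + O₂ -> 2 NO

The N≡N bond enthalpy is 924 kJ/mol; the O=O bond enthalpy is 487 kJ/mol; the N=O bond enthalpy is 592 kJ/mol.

ΔH ≈ +227 kJ

Bonds broken (reactants):
  N≡N: 1 × 924 = 924
  O=O: 1 × 487 = 487
  Σ(broken) = 1411 kJ
Bonds formed (products):
  N=O: 2 × 592 = 1184
  Σ(formed) = 1184 kJ
ΔH = Σ(broken) − Σ(formed) = 1411 − 1184 = +227 kJ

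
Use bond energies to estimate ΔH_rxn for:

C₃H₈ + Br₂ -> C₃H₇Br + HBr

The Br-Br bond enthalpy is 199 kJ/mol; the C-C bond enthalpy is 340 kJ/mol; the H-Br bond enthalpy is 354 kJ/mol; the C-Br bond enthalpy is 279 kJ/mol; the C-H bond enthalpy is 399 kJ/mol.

Bonds broken (reactants):
  Br-Br: 1 × 199 = 199
  C-C: 2 × 340 = 680
  C-H: 8 × 399 = 3192
  Σ(broken) = 4071 kJ
Bonds formed (products):
  C-Br: 1 × 279 = 279
  C-C: 2 × 340 = 680
  C-H: 7 × 399 = 2793
  H-Br: 1 × 354 = 354
  Σ(formed) = 4106 kJ
ΔH = Σ(broken) − Σ(formed) = 4071 − 4106 = −35 kJ

ΔH ≈ −35 kJ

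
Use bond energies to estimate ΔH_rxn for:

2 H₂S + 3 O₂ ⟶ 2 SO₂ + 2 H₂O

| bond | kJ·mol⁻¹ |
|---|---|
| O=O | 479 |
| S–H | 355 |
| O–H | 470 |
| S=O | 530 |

Bonds broken (reactants):
  O=O: 3 × 479 = 1437
  S–H: 4 × 355 = 1420
  Σ(broken) = 2857 kJ
Bonds formed (products):
  O–H: 4 × 470 = 1880
  S=O: 4 × 530 = 2120
  Σ(formed) = 4000 kJ
ΔH = Σ(broken) − Σ(formed) = 2857 − 4000 = −1143 kJ

ΔH ≈ −1143 kJ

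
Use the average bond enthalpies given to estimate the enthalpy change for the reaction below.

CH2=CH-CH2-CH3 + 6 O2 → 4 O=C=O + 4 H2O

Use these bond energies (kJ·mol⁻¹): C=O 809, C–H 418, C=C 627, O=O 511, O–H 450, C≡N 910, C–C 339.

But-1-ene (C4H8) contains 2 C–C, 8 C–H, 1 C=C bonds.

ΔH ≈ −2357 kJ

Bonds broken (reactants):
  C–C: 2 × 339 = 678
  C–H: 8 × 418 = 3344
  C=C: 1 × 627 = 627
  O=O: 6 × 511 = 3066
  Σ(broken) = 7715 kJ
Bonds formed (products):
  C=O: 8 × 809 = 6472
  O–H: 8 × 450 = 3600
  Σ(formed) = 10072 kJ
ΔH = Σ(broken) − Σ(formed) = 7715 − 10072 = −2357 kJ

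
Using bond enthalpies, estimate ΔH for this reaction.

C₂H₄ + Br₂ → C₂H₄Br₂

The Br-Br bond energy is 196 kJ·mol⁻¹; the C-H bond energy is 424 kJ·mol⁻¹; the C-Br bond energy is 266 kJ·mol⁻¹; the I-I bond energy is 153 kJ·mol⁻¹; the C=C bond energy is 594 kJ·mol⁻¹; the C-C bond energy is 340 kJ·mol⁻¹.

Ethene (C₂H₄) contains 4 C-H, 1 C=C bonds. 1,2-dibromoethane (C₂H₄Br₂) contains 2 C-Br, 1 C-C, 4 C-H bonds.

Bonds broken (reactants):
  Br-Br: 1 × 196 = 196
  C-H: 4 × 424 = 1696
  C=C: 1 × 594 = 594
  Σ(broken) = 2486 kJ
Bonds formed (products):
  C-Br: 2 × 266 = 532
  C-C: 1 × 340 = 340
  C-H: 4 × 424 = 1696
  Σ(formed) = 2568 kJ
ΔH = Σ(broken) − Σ(formed) = 2486 − 2568 = −82 kJ

ΔH ≈ −82 kJ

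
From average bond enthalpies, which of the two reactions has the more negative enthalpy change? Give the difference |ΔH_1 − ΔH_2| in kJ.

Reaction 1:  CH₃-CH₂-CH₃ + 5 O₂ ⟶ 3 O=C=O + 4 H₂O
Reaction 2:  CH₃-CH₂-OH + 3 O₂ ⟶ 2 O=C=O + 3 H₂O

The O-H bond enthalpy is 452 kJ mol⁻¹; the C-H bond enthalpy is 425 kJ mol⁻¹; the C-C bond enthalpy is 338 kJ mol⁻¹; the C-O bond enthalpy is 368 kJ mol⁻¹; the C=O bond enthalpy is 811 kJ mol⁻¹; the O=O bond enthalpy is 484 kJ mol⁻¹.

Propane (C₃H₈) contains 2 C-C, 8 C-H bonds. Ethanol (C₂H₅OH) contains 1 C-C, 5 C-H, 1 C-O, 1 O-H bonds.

Reaction 1, by 765 kJ

Reaction 1:
  Bonds broken (reactants):
    C-C: 2 × 338 = 676
    C-H: 8 × 425 = 3400
    O=O: 5 × 484 = 2420
    Σ(broken) = 6496 kJ
  Bonds formed (products):
    C=O: 6 × 811 = 4866
    O-H: 8 × 452 = 3616
    Σ(formed) = 8482 kJ
  ΔH_1 = 6496 − 8482 = −1986 kJ
Reaction 2:
  Bonds broken (reactants):
    C-C: 1 × 338 = 338
    C-H: 5 × 425 = 2125
    C-O: 1 × 368 = 368
    O-H: 1 × 452 = 452
    O=O: 3 × 484 = 1452
    Σ(broken) = 4735 kJ
  Bonds formed (products):
    C=O: 4 × 811 = 3244
    O-H: 6 × 452 = 2712
    Σ(formed) = 5956 kJ
  ΔH_2 = 4735 − 5956 = −1221 kJ
ΔH_1 − ΔH_2 = −765 kJ, so reaction 1 has the more negative ΔH; |ΔH_1 − ΔH_2| = 765 kJ.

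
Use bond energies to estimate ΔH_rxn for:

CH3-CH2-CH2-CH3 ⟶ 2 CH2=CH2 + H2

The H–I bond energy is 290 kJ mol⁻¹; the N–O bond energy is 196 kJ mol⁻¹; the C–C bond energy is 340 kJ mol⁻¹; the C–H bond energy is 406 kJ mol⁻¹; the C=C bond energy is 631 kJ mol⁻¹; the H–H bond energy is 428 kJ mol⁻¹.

Bonds broken (reactants):
  C–C: 3 × 340 = 1020
  C–H: 10 × 406 = 4060
  Σ(broken) = 5080 kJ
Bonds formed (products):
  C–H: 8 × 406 = 3248
  C=C: 2 × 631 = 1262
  H–H: 1 × 428 = 428
  Σ(formed) = 4938 kJ
ΔH = Σ(broken) − Σ(formed) = 5080 − 4938 = +142 kJ

ΔH ≈ +142 kJ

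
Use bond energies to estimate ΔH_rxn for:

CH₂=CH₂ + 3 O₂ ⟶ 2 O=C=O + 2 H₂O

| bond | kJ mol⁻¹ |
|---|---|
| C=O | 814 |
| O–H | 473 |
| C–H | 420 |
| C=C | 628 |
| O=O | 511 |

Bonds broken (reactants):
  C–H: 4 × 420 = 1680
  C=C: 1 × 628 = 628
  O=O: 3 × 511 = 1533
  Σ(broken) = 3841 kJ
Bonds formed (products):
  C=O: 4 × 814 = 3256
  O–H: 4 × 473 = 1892
  Σ(formed) = 5148 kJ
ΔH = Σ(broken) − Σ(formed) = 3841 − 5148 = −1307 kJ

ΔH ≈ −1307 kJ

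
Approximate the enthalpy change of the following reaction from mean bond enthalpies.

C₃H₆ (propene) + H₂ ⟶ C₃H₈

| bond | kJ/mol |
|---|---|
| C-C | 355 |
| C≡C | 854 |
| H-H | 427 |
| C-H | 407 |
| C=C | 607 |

ΔH ≈ −135 kJ

Bonds broken (reactants):
  C-C: 1 × 355 = 355
  C-H: 6 × 407 = 2442
  C=C: 1 × 607 = 607
  H-H: 1 × 427 = 427
  Σ(broken) = 3831 kJ
Bonds formed (products):
  C-C: 2 × 355 = 710
  C-H: 8 × 407 = 3256
  Σ(formed) = 3966 kJ
ΔH = Σ(broken) − Σ(formed) = 3831 − 3966 = −135 kJ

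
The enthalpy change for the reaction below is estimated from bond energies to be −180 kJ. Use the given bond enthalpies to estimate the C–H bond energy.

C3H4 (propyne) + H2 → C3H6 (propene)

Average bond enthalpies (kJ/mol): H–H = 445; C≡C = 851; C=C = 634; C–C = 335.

D(C–H) ≈ 421 kJ/mol

Let D be the C–H bond energy.
Σ(broken) = 1×851 + 1×335 + 4×D + 1×445 = 1631 + 4D
Σ(formed) = 1×335 + 6×D + 1×634 = 969 + 6D
ΔH = Σ(broken) − Σ(formed) = (1631 + 4D) − (969 + 6D) = +662 − 2D
Setting this equal to −180 kJ gives 2D = 842, so D = 421 kJ/mol.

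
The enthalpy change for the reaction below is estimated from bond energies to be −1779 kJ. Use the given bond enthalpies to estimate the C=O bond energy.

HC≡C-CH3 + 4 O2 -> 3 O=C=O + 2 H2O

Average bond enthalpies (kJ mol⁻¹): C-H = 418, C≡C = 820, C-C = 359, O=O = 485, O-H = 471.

Let D be the C=O bond energy.
Σ(broken) = 1×820 + 1×359 + 4×418 + 4×485 = 4791
Σ(formed) = 6×D + 4×471 = 1884 + 6D
ΔH = Σ(broken) − Σ(formed) = (4791) − (1884 + 6D) = +2907 − 6D
Setting this equal to −1779 kJ gives 6D = 4686, so D = 781 kJ/mol.

D(C=O) ≈ 781 kJ/mol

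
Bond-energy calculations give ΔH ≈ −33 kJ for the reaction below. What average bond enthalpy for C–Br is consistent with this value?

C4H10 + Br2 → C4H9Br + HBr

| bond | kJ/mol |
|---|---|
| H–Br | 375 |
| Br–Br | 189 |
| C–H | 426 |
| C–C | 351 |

Let D be the C–Br bond energy.
Σ(broken) = 1×189 + 3×351 + 10×426 = 5502
Σ(formed) = 1×D + 3×351 + 9×426 + 1×375 = 5262 + D
ΔH = Σ(broken) − Σ(formed) = (5502) − (5262 + D) = +240 − D
Setting this equal to −33 kJ gives D = 273 kJ/mol.

D(C–Br) ≈ 273 kJ/mol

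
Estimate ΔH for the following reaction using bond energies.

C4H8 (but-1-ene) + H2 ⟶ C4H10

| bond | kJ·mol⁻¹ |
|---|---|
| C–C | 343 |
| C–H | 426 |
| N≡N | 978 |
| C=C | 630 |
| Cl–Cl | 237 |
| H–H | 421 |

Bonds broken (reactants):
  C–C: 2 × 343 = 686
  C–H: 8 × 426 = 3408
  C=C: 1 × 630 = 630
  H–H: 1 × 421 = 421
  Σ(broken) = 5145 kJ
Bonds formed (products):
  C–C: 3 × 343 = 1029
  C–H: 10 × 426 = 4260
  Σ(formed) = 5289 kJ
ΔH = Σ(broken) − Σ(formed) = 5145 − 5289 = −144 kJ

ΔH ≈ −144 kJ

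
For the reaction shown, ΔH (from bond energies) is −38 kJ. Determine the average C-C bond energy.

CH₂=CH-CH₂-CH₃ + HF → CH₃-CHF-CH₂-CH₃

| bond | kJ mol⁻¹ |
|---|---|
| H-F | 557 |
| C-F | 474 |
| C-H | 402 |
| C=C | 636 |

Let D be the C-C bond energy.
Σ(broken) = 2×D + 8×402 + 1×636 + 1×557 = 4409 + 2D
Σ(formed) = 3×D + 1×474 + 9×402 = 4092 + 3D
ΔH = Σ(broken) − Σ(formed) = (4409 + 2D) − (4092 + 3D) = +317 − D
Setting this equal to −38 kJ gives D = 355 kJ/mol.

D(C-C) ≈ 355 kJ/mol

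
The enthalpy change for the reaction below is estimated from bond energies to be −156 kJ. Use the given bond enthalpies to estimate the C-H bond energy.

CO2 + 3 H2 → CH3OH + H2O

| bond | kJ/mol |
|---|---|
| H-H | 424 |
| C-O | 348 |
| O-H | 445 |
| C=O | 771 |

D(C-H) ≈ 429 kJ/mol

Let D be the C-H bond energy.
Σ(broken) = 2×771 + 3×424 = 2814
Σ(formed) = 3×D + 1×348 + 3×445 = 1683 + 3D
ΔH = Σ(broken) − Σ(formed) = (2814) − (1683 + 3D) = +1131 − 3D
Setting this equal to −156 kJ gives 3D = 1287, so D = 429 kJ/mol.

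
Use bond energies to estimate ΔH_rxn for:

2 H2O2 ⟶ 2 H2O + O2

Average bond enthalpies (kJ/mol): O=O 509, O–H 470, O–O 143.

Bonds broken (reactants):
  O–H: 4 × 470 = 1880
  O–O: 2 × 143 = 286
  Σ(broken) = 2166 kJ
Bonds formed (products):
  O–H: 4 × 470 = 1880
  O=O: 1 × 509 = 509
  Σ(formed) = 2389 kJ
ΔH = Σ(broken) − Σ(formed) = 2166 − 2389 = −223 kJ

ΔH ≈ −223 kJ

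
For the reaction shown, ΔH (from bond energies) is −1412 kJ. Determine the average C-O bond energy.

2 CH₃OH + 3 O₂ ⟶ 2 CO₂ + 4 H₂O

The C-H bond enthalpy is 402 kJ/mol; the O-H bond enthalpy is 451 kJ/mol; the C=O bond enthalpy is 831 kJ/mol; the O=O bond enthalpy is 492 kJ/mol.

D(C-O) ≈ 365 kJ/mol

Let D be the C-O bond energy.
Σ(broken) = 6×402 + 2×D + 2×451 + 3×492 = 4790 + 2D
Σ(formed) = 4×831 + 8×451 = 6932
ΔH = Σ(broken) − Σ(formed) = (4790 + 2D) − (6932) = −2142 + 2D
Setting this equal to −1412 kJ gives 2D = 730, so D = 365 kJ/mol.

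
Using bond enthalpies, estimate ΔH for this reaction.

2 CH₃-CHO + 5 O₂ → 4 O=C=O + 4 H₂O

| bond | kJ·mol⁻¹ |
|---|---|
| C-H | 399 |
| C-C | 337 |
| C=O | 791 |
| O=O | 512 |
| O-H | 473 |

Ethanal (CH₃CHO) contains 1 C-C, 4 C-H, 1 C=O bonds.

ΔH ≈ −2104 kJ

Bonds broken (reactants):
  C-C: 2 × 337 = 674
  C-H: 8 × 399 = 3192
  C=O: 2 × 791 = 1582
  O=O: 5 × 512 = 2560
  Σ(broken) = 8008 kJ
Bonds formed (products):
  C=O: 8 × 791 = 6328
  O-H: 8 × 473 = 3784
  Σ(formed) = 10112 kJ
ΔH = Σ(broken) − Σ(formed) = 8008 − 10112 = −2104 kJ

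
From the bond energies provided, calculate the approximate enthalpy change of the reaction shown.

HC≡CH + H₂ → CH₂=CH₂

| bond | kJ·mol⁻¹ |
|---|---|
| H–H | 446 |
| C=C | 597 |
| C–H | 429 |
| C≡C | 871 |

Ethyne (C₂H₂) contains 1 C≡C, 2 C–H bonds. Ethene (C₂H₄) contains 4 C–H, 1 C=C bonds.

ΔH ≈ −138 kJ

Bonds broken (reactants):
  C≡C: 1 × 871 = 871
  C–H: 2 × 429 = 858
  H–H: 1 × 446 = 446
  Σ(broken) = 2175 kJ
Bonds formed (products):
  C–H: 4 × 429 = 1716
  C=C: 1 × 597 = 597
  Σ(formed) = 2313 kJ
ΔH = Σ(broken) − Σ(formed) = 2175 − 2313 = −138 kJ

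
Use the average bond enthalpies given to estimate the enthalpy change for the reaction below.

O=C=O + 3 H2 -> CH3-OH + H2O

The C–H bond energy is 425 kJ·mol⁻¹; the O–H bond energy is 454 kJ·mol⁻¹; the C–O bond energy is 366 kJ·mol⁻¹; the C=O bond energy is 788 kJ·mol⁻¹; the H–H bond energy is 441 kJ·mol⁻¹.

Bonds broken (reactants):
  C=O: 2 × 788 = 1576
  H–H: 3 × 441 = 1323
  Σ(broken) = 2899 kJ
Bonds formed (products):
  C–H: 3 × 425 = 1275
  C–O: 1 × 366 = 366
  O–H: 3 × 454 = 1362
  Σ(formed) = 3003 kJ
ΔH = Σ(broken) − Σ(formed) = 2899 − 3003 = −104 kJ

ΔH ≈ −104 kJ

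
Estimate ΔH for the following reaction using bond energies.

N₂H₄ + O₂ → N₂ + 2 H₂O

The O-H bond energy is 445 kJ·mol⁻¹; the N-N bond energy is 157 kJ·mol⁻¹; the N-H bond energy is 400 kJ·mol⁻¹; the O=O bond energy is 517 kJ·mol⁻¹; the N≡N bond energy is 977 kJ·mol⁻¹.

Bonds broken (reactants):
  N-H: 4 × 400 = 1600
  N-N: 1 × 157 = 157
  O=O: 1 × 517 = 517
  Σ(broken) = 2274 kJ
Bonds formed (products):
  N≡N: 1 × 977 = 977
  O-H: 4 × 445 = 1780
  Σ(formed) = 2757 kJ
ΔH = Σ(broken) − Σ(formed) = 2274 − 2757 = −483 kJ

ΔH ≈ −483 kJ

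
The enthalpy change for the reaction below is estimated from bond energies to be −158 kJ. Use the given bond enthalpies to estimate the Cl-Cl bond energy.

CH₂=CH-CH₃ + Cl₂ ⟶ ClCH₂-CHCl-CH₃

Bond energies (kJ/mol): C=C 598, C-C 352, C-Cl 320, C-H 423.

D(Cl-Cl) ≈ 236 kJ/mol

Let D be the Cl-Cl bond energy.
Σ(broken) = 1×352 + 6×423 + 1×598 + 1×D = 3488 + D
Σ(formed) = 2×352 + 2×320 + 6×423 = 3882
ΔH = Σ(broken) − Σ(formed) = (3488 + D) − (3882) = −394 + D
Setting this equal to −158 kJ gives D = 236 kJ/mol.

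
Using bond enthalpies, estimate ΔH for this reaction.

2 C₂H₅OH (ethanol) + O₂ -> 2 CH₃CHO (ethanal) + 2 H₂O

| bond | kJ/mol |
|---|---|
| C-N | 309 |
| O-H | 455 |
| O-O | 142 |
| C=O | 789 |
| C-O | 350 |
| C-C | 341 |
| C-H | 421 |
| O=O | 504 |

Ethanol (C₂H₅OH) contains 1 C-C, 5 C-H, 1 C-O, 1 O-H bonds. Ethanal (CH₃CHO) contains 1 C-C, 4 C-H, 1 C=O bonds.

ΔH ≈ −442 kJ

Bonds broken (reactants):
  C-C: 2 × 341 = 682
  C-H: 10 × 421 = 4210
  C-O: 2 × 350 = 700
  O-H: 2 × 455 = 910
  O=O: 1 × 504 = 504
  Σ(broken) = 7006 kJ
Bonds formed (products):
  C-C: 2 × 341 = 682
  C-H: 8 × 421 = 3368
  C=O: 2 × 789 = 1578
  O-H: 4 × 455 = 1820
  Σ(formed) = 7448 kJ
ΔH = Σ(broken) − Σ(formed) = 7006 − 7448 = −442 kJ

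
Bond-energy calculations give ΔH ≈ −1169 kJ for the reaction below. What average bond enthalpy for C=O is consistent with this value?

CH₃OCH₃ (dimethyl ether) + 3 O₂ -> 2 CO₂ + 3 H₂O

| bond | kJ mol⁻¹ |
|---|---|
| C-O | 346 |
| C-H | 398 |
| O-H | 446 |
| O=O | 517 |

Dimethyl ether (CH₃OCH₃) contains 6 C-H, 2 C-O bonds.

D(C=O) ≈ 781 kJ/mol

Let D be the C=O bond energy.
Σ(broken) = 6×398 + 2×346 + 3×517 = 4631
Σ(formed) = 4×D + 6×446 = 2676 + 4D
ΔH = Σ(broken) − Σ(formed) = (4631) − (2676 + 4D) = +1955 − 4D
Setting this equal to −1169 kJ gives 4D = 3124, so D = 781 kJ/mol.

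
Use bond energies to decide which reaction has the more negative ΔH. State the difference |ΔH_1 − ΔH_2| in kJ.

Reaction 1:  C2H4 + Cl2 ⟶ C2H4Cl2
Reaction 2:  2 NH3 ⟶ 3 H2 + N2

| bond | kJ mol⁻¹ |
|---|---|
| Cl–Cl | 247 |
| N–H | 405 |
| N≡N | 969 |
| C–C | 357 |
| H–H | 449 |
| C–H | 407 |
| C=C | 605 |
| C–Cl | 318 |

Reaction 1:
  Bonds broken (reactants):
    C–H: 4 × 407 = 1628
    C=C: 1 × 605 = 605
    Cl–Cl: 1 × 247 = 247
    Σ(broken) = 2480 kJ
  Bonds formed (products):
    C–C: 1 × 357 = 357
    C–Cl: 2 × 318 = 636
    C–H: 4 × 407 = 1628
    Σ(formed) = 2621 kJ
  ΔH_1 = 2480 − 2621 = −141 kJ
Reaction 2:
  Bonds broken (reactants):
    N–H: 6 × 405 = 2430
    Σ(broken) = 2430 kJ
  Bonds formed (products):
    H–H: 3 × 449 = 1347
    N≡N: 1 × 969 = 969
    Σ(formed) = 2316 kJ
  ΔH_2 = 2430 − 2316 = +114 kJ
ΔH_1 − ΔH_2 = −255 kJ, so reaction 1 has the more negative ΔH; |ΔH_1 − ΔH_2| = 255 kJ.

Reaction 1, by 255 kJ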